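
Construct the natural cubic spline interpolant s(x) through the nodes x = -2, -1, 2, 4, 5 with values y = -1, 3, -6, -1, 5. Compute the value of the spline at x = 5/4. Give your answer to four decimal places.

-3.7372

Write M_i for s''(x_i). With h_i = 1, 3, 2, 1 and divided differences Δ_i = 4, -3, 5/2, 6, the continuity of s' gives the tridiagonal system
  1·M_0 + 8·M_1 + 3·M_2 = 6(Δ_1 - Δ_0) = -42
  3·M_1 + 10·M_2 + 2·M_3 = 6(Δ_2 - Δ_1) = 33
  2·M_2 + 6·M_3 + 1·M_4 = 6(Δ_3 - Δ_2) = 21
Natural end conditions: M_0 = M_4 = 0.
Forward elimination and back-substitution give M_0 = 0, M_1 = -1410/197, M_2 = 1002/197, M_3 = 711/394, M_4 = 0.
On [-1, 2], s(x) = 3 + 318/197·(x + 1) - 705/197·(x + 1)² + 134/197·(x + 1)³.
With (x + 1) = 9/4: s(5/4) = -23559/6304.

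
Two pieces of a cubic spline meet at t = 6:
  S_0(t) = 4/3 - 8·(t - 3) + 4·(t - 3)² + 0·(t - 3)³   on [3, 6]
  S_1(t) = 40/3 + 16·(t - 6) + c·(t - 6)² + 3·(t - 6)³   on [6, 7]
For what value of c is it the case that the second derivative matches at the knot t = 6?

4

S_0''(t) = 8 + 0·(t - 3), so S_0''(6) = 8. On the right, S_1''(6) = 2c, so c = 4.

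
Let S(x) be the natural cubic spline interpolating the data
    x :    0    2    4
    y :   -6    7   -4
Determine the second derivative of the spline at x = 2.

Put m_i = S'' at the i-th knot. Here h = (2, 2) and Δ = (13/2, -11/2), so the interior equations h_(i-1)·m_(i-1) + 2(h_(i-1)+h_i)·m_i + h_i·m_(i+1) = 6(Δ_i − Δ_(i-1)) read
  2·m_0 + 8·m_1 + 2·m_2 = 6(Δ_1 - Δ_0) = -72
Natural end conditions: m_0 = m_2 = 0.
Hence m_0 = 0, m_1 = -9, m_2 = 0.

-9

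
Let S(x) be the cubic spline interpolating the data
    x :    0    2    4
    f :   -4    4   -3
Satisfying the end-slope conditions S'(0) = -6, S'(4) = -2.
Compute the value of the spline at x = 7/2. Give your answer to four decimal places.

-1.1211

Put m_i = S'' at the i-th knot. Here h = (2, 2) and Δ = (4, -7/2), so the interior equations h_(i-1)·m_(i-1) + 2(h_(i-1)+h_i)·m_i + h_i·m_(i+1) = 6(Δ_i − Δ_(i-1)) read
  2·m_0 + 8·m_1 + 2·m_2 = 6(Δ_1 - Δ_0) = -45
Clamped end conditions give two more equations: 2h_0·m_0 + h_0·m_1 = 6(Δ_0 - S'(0)) = 60 and h_1·m_1 + 2h_1·m_2 = 6(S'(4) - Δ_1) = 9.
Hence m_0 = 173/8, m_1 = -53/4, m_2 = 71/8.
On [2, 4], S(x) = 4 + 19/8·(x - 2) - 53/8·(x - 2)² + 59/32·(x - 2)³.
With (x - 2) = 3/2: S(7/2) = -287/256.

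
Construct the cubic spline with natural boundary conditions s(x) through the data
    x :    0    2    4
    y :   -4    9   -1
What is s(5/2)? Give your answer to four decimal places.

8.3867

Put σ_i = s'' at the i-th knot. Here h = (2, 2) and Δ = (13/2, -5), so the interior equations h_(i-1)·σ_(i-1) + 2(h_(i-1)+h_i)·σ_i + h_i·σ_(i+1) = 6(Δ_i − Δ_(i-1)) read
  2·σ_0 + 8·σ_1 + 2·σ_2 = 6(Δ_1 - Δ_0) = -69
Natural end conditions: σ_0 = σ_2 = 0.
Hence σ_0 = 0, σ_1 = -69/8, σ_2 = 0.
On [2, 4], s(x) = 9 + 3/4·(x - 2) - 69/16·(x - 2)² + 23/32·(x - 2)³.
With (x - 2) = 1/2: s(5/2) = 2147/256.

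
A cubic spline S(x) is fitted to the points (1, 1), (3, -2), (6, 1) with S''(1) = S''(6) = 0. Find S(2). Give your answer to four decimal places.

-0.8750

Let m_i = S''(x_i). Step sizes h_i = 2, 3; slopes of the chords Δ_i = (y_(i+1) - y_i)/h_i = -3/2, 1.
  2·m_0 + 10·m_1 + 3·m_2 = 6(Δ_1 - Δ_0) = 15
Natural end conditions: m_0 = m_2 = 0.
Solving: m_0 = 0, m_1 = 3/2, m_2 = 0.
On [1, 3], S(x) = 1 - 2·(x - 1) + 0·(x - 1)² + 1/8·(x - 1)³.
With (x - 1) = 1: S(2) = -7/8.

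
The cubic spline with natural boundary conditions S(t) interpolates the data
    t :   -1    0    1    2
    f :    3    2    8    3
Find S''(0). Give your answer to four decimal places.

Put M_i = S'' at the i-th knot. Here h = (1, 1, 1) and Δ = (-1, 6, -5), so the interior equations h_(i-1)·M_(i-1) + 2(h_(i-1)+h_i)·M_i + h_i·M_(i+1) = 6(Δ_i − Δ_(i-1)) read
  1·M_0 + 4·M_1 + 1·M_2 = 6(Δ_1 - Δ_0) = 42
  1·M_1 + 4·M_2 + 1·M_3 = 6(Δ_2 - Δ_1) = -66
Natural end conditions: M_0 = M_3 = 0.
Forward elimination and back-substitution give M_0 = 0, M_1 = 78/5, M_2 = -102/5, M_3 = 0.

15.6000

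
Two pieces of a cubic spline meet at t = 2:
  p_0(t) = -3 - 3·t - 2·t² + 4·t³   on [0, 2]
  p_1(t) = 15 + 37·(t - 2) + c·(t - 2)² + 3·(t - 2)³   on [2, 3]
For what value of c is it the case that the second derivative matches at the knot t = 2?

22

p_0''(t) = -4 + 24·t, so p_0''(2) = 44. On the right, p_1''(2) = 2c, so c = 22.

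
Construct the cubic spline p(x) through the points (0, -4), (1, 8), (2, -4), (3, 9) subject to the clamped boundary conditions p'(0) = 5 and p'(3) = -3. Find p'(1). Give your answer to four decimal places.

-1.7333

Let M_i = p''(x_i). Step sizes h_i = 1, 1, 1; slopes of the chords Δ_i = (y_(i+1) - y_i)/h_i = 12, -12, 13.
  1·M_0 + 4·M_1 + 1·M_2 = 6(Δ_1 - Δ_0) = -144
  1·M_1 + 4·M_2 + 1·M_3 = 6(Δ_2 - Δ_1) = 150
Clamped end conditions give two more equations: 2h_0·M_0 + h_0·M_1 = 6(Δ_0 - p'(0)) = 42 and h_2·M_2 + 2h_2·M_3 = 6(p'(3) - Δ_2) = -96.
Solving the tridiagonal system: M_0 = 832/15, M_1 = -1034/15, M_2 = 1144/15, M_3 = -1292/15.
On [1, 2], p'(x) = b_1 + 2c_1·(x - 1) + 3d_1·(x - 1)² with b_1 = Δ_1 - h_1(2M_1 + M_2)/6 = -26/15, c_1 = M_1/2 = -517/15, d_1 = (M_2 - M_1)/(6h_1) = 121/5. So p'(1) = -26/15.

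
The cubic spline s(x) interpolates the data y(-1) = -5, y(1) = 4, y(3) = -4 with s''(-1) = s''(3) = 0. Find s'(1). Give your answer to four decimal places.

With m_i denoting the second derivative at x_i, h_i = 2, 2, and Δ_i = (y_(i+1) − y_i)/h_i = 9/2, -4:
  2·m_0 + 8·m_1 + 2·m_2 = 6(Δ_1 - Δ_0) = -51
Natural end conditions: m_0 = m_2 = 0.
Hence m_0 = 0, m_1 = -51/8, m_2 = 0.
On [1, 3], s'(x) = b_1 + 2c_1·(x - 1) + 3d_1·(x - 1)² with b_1 = Δ_1 - h_1(2m_1 + m_2)/6 = 1/4, c_1 = m_1/2 = -51/16, d_1 = (m_2 - m_1)/(6h_1) = 17/32. So s'(1) = 1/4.

0.2500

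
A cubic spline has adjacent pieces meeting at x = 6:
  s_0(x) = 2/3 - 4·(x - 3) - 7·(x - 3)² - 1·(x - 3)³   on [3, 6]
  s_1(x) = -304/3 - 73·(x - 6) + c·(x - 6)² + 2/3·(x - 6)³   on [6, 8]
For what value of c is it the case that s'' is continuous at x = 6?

-16

s_0''(x) = -14 - 6·(x - 3), so s_0''(6) = -32. On the right, s_1''(6) = 2c, so c = -16.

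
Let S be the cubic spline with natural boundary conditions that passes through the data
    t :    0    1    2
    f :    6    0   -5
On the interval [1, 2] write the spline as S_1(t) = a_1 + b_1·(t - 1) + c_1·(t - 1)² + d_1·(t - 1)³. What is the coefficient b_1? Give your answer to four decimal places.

Let m_i = S''(x_i). Step sizes h_i = 1, 1; slopes of the chords Δ_i = (y_(i+1) - y_i)/h_i = -6, -5.
  1·m_0 + 4·m_1 + 1·m_2 = 6(Δ_1 - Δ_0) = 6
Natural end conditions: m_0 = m_2 = 0.
Hence m_0 = 0, m_1 = 3/2, m_2 = 0.
On [1, 2], with S_1(t) = a_1 + b_1·(t - 1) + c_1·(t - 1)² + d_1·(t - 1)³: c_1 = m_1/2 = 3/4, d_1 = (m_2 - m_1)/(6h_1) = -1/4, b_1 = Δ_1 - h_1(2m_1 + m_2)/6 = -11/2.

-5.5000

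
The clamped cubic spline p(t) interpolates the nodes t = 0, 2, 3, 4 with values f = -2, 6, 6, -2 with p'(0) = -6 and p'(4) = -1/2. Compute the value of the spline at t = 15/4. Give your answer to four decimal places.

-1.0185

Let m_i = p''(x_i). Step sizes h_i = 2, 1, 1; slopes of the chords Δ_i = (y_(i+1) - y_i)/h_i = 4, 0, -8.
  2·m_0 + 6·m_1 + 1·m_2 = 6(Δ_1 - Δ_0) = -24
  1·m_1 + 4·m_2 + 1·m_3 = 6(Δ_2 - Δ_1) = -48
Clamped end conditions give two more equations: 2h_0·m_0 + h_0·m_1 = 6(Δ_0 - p'(0)) = 60 and h_2·m_2 + 2h_2·m_3 = 6(p'(4) - Δ_2) = 45.
Hence m_0 = 409/22, m_1 = -79/11, m_2 = -199/11, m_3 = 347/11.
On [3, 4], p(t) = 6 - 159/22·(t - 3) - 199/22·(t - 3)² + 91/11·(t - 3)³.
With (t - 3) = 3/4: p(15/4) = -717/704.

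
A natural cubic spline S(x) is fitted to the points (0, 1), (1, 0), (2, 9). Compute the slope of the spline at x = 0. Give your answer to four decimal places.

Let m_i = S''(x_i). Step sizes h_i = 1, 1; slopes of the chords Δ_i = (y_(i+1) - y_i)/h_i = -1, 9.
  1·m_0 + 4·m_1 + 1·m_2 = 6(Δ_1 - Δ_0) = 60
Natural end conditions: m_0 = m_2 = 0.
Forward elimination and back-substitution give m_0 = 0, m_1 = 15, m_2 = 0.
On [0, 1], S'(x) = b_0 + 2c_0·x + 3d_0·x² with b_0 = Δ_0 - h_0(2m_0 + m_1)/6 = -7/2, c_0 = m_0/2 = 0, d_0 = (m_1 - m_0)/(6h_0) = 5/2. So S'(0) = -7/2.

-3.5000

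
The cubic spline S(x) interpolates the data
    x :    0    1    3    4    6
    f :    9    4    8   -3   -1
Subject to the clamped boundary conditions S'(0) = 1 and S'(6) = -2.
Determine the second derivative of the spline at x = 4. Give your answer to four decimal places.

With σ_i denoting the second derivative at x_i, h_i = 1, 2, 1, 2, and Δ_i = (y_(i+1) − y_i)/h_i = -5, 2, -11, 1:
  1·σ_0 + 6·σ_1 + 2·σ_2 = 6(Δ_1 - Δ_0) = 42
  2·σ_1 + 6·σ_2 + 1·σ_3 = 6(Δ_2 - Δ_1) = -78
  1·σ_2 + 6·σ_3 + 2·σ_4 = 6(Δ_3 - Δ_2) = 72
Clamped end conditions give two more equations: 2h_0·σ_0 + h_0·σ_1 = 6(Δ_0 - S'(0)) = -36 and h_3·σ_3 + 2h_3·σ_4 = 6(S'(6) - Δ_3) = -18.
Solving the tridiagonal system: σ_0 = -856/31, σ_1 = 596/31, σ_2 = -709/31, σ_3 = 644/31, σ_4 = -923/62.

20.7742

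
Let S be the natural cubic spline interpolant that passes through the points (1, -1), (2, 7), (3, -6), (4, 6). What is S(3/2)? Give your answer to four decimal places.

With M_i denoting the second derivative at x_i, h_i = 1, 1, 1, and Δ_i = (y_(i+1) − y_i)/h_i = 8, -13, 12:
  1·M_0 + 4·M_1 + 1·M_2 = 6(Δ_1 - Δ_0) = -126
  1·M_1 + 4·M_2 + 1·M_3 = 6(Δ_2 - Δ_1) = 150
Natural end conditions: M_0 = M_3 = 0.
Forward elimination and back-substitution give M_0 = 0, M_1 = -218/5, M_2 = 242/5, M_3 = 0.
On [1, 2], S(x) = -1 + 229/15·(x - 1) + 0·(x - 1)² - 109/15·(x - 1)³.
With (x - 1) = 1/2: S(3/2) = 229/40.

5.7250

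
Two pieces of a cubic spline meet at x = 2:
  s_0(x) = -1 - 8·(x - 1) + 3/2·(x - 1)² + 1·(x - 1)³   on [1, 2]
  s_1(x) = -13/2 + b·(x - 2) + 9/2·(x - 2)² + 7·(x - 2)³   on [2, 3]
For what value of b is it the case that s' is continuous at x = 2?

-2

s_0'(x) = -8 + 3·(x - 1) + 3·(x - 1)², so s_0'(2) = -2. On the right, s_1'(2) = b, so b = -2.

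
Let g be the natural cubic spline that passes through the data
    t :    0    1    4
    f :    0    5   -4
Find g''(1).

Let σ_i = g''(x_i). Step sizes h_i = 1, 3; slopes of the chords Δ_i = (y_(i+1) - y_i)/h_i = 5, -3.
  1·σ_0 + 8·σ_1 + 3·σ_2 = 6(Δ_1 - Δ_0) = -48
Natural end conditions: σ_0 = σ_2 = 0.
Solving the tridiagonal system: σ_0 = 0, σ_1 = -6, σ_2 = 0.

-6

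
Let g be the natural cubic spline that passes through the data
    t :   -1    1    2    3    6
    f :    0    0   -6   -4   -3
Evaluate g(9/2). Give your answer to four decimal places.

-1.7493

Write M_i for g''(x_i). With h_i = 2, 1, 1, 3 and divided differences Δ_i = 0, -6, 2, 1/3, the continuity of g' gives the tridiagonal system
  2·M_0 + 6·M_1 + 1·M_2 = 6(Δ_1 - Δ_0) = -36
  1·M_1 + 4·M_2 + 1·M_3 = 6(Δ_2 - Δ_1) = 48
  1·M_2 + 8·M_3 + 3·M_4 = 6(Δ_3 - Δ_2) = -10
Natural end conditions: M_0 = M_4 = 0.
Forward elimination and back-substitution give M_0 = 0, M_1 = -755/89, M_2 = 1326/89, M_3 = -277/89, M_4 = 0.
On [3, 6], g(t) = -4 + 920/267·(t - 3) - 277/178·(t - 3)² + 277/1602·(t - 3)³.
With (t - 3) = 3/2: g(9/2) = -2491/1424.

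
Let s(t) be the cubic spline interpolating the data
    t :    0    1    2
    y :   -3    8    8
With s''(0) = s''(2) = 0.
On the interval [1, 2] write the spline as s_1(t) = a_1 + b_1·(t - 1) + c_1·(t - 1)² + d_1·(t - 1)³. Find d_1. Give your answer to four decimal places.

Write M_i for s''(x_i). With h_i = 1, 1 and divided differences Δ_i = 11, 0, the continuity of s' gives the tridiagonal system
  1·M_0 + 4·M_1 + 1·M_2 = 6(Δ_1 - Δ_0) = -66
Natural end conditions: M_0 = M_2 = 0.
Hence M_0 = 0, M_1 = -33/2, M_2 = 0.
On [1, 2], with s_1(t) = a_1 + b_1·(t - 1) + c_1·(t - 1)² + d_1·(t - 1)³: c_1 = M_1/2 = -33/4, d_1 = (M_2 - M_1)/(6h_1) = 11/4, b_1 = Δ_1 - h_1(2M_1 + M_2)/6 = 11/2.

2.7500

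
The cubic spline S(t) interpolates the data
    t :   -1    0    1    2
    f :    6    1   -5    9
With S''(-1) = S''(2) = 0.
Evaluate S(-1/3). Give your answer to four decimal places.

Put M_i = S'' at the i-th knot. Here h = (1, 1, 1) and Δ = (-5, -6, 14), so the interior equations h_(i-1)·M_(i-1) + 2(h_(i-1)+h_i)·M_i + h_i·M_(i+1) = 6(Δ_i − Δ_(i-1)) read
  1·M_0 + 4·M_1 + 1·M_2 = 6(Δ_1 - Δ_0) = -6
  1·M_1 + 4·M_2 + 1·M_3 = 6(Δ_2 - Δ_1) = 120
Natural end conditions: M_0 = M_3 = 0.
Forward elimination and back-substitution give M_0 = 0, M_1 = -48/5, M_2 = 162/5, M_3 = 0.
On [-1, 0], S(t) = 6 - 17/5·(t + 1) + 0·(t + 1)² - 8/5·(t + 1)³.
With (t + 1) = 2/3: S(-1/3) = 88/27.

3.2593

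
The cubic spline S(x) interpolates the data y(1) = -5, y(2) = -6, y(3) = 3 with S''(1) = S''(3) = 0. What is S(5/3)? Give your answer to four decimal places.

Let M_i = S''(x_i). Step sizes h_i = 1, 1; slopes of the chords Δ_i = (y_(i+1) - y_i)/h_i = -1, 9.
  1·M_0 + 4·M_1 + 1·M_2 = 6(Δ_1 - Δ_0) = 60
Natural end conditions: M_0 = M_2 = 0.
Forward elimination and back-substitution give M_0 = 0, M_1 = 15, M_2 = 0.
On [1, 2], S(x) = -5 - 7/2·(x - 1) + 0·(x - 1)² + 5/2·(x - 1)³.
With (x - 1) = 2/3: S(5/3) = -178/27.

-6.5926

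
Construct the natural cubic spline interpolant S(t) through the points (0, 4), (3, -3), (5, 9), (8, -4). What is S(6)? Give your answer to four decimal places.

8.8333

Put M_i = S'' at the i-th knot. Here h = (3, 2, 3) and Δ = (-7/3, 6, -13/3), so the interior equations h_(i-1)·M_(i-1) + 2(h_(i-1)+h_i)·M_i + h_i·M_(i+1) = 6(Δ_i − Δ_(i-1)) read
  3·M_0 + 10·M_1 + 2·M_2 = 6(Δ_1 - Δ_0) = 50
  2·M_1 + 10·M_2 + 3·M_3 = 6(Δ_2 - Δ_1) = -62
Natural end conditions: M_0 = M_3 = 0.
Solving the tridiagonal system: M_0 = 0, M_1 = 13/2, M_2 = -15/2, M_3 = 0.
On [5, 8], S(t) = 9 + 19/6·(t - 5) - 15/4·(t - 5)² + 5/12·(t - 5)³.
With (t - 5) = 1: S(6) = 53/6.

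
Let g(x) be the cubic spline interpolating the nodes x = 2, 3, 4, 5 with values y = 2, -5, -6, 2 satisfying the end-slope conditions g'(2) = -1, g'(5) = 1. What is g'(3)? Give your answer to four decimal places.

-7.4667

Let M_i = g''(x_i). Step sizes h_i = 1, 1, 1; slopes of the chords Δ_i = (y_(i+1) - y_i)/h_i = -7, -1, 8.
  1·M_0 + 4·M_1 + 1·M_2 = 6(Δ_1 - Δ_0) = 36
  1·M_1 + 4·M_2 + 1·M_3 = 6(Δ_2 - Δ_1) = 54
Clamped end conditions give two more equations: 2h_0·M_0 + h_0·M_1 = 6(Δ_0 - g'(2)) = -36 and h_2·M_2 + 2h_2·M_3 = 6(g'(5) - Δ_2) = -42.
Solving: M_0 = -346/15, M_1 = 152/15, M_2 = 278/15, M_3 = -454/15.
On [3, 4], g'(x) = b_1 + 2c_1·(x - 3) + 3d_1·(x - 3)² with b_1 = Δ_1 - h_1(2M_1 + M_2)/6 = -112/15, c_1 = M_1/2 = 76/15, d_1 = (M_2 - M_1)/(6h_1) = 7/5. So g'(3) = -112/15.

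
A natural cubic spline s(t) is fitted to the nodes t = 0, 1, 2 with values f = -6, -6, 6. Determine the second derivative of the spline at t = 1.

Put m_i = s'' at the i-th knot. Here h = (1, 1) and Δ = (0, 12), so the interior equations h_(i-1)·m_(i-1) + 2(h_(i-1)+h_i)·m_i + h_i·m_(i+1) = 6(Δ_i − Δ_(i-1)) read
  1·m_0 + 4·m_1 + 1·m_2 = 6(Δ_1 - Δ_0) = 72
Natural end conditions: m_0 = m_2 = 0.
Solving the tridiagonal system: m_0 = 0, m_1 = 18, m_2 = 0.

18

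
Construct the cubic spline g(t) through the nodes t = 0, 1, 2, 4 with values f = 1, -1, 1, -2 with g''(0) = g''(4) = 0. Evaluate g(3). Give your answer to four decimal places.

0.6739

Let M_i = g''(x_i). Step sizes h_i = 1, 1, 2; slopes of the chords Δ_i = (y_(i+1) - y_i)/h_i = -2, 2, -3/2.
  1·M_0 + 4·M_1 + 1·M_2 = 6(Δ_1 - Δ_0) = 24
  1·M_1 + 6·M_2 + 2·M_3 = 6(Δ_2 - Δ_1) = -21
Natural end conditions: M_0 = M_3 = 0.
Solving: M_0 = 0, M_1 = 165/23, M_2 = -108/23, M_3 = 0.
On [2, 4], g(t) = 1 + 75/46·(t - 2) - 54/23·(t - 2)² + 9/23·(t - 2)³.
With (t - 2) = 1: g(3) = 31/46.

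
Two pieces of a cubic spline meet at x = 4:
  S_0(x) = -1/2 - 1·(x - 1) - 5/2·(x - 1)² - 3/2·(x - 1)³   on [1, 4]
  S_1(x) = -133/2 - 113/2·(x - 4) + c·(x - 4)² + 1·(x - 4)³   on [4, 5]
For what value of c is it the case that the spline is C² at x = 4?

S_0''(x) = -5 - 9·(x - 1), so S_0''(4) = -32. On the right, S_1''(4) = 2c, so c = -16.

-16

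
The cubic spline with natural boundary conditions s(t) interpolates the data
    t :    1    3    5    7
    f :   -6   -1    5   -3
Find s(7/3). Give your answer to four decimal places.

-3.1111

Write M_i for s''(x_i). With h_i = 2, 2, 2 and divided differences Δ_i = 5/2, 3, -4, the continuity of s' gives the tridiagonal system
  2·M_0 + 8·M_1 + 2·M_2 = 6(Δ_1 - Δ_0) = 3
  2·M_1 + 8·M_2 + 2·M_3 = 6(Δ_2 - Δ_1) = -42
Natural end conditions: M_0 = M_3 = 0.
Hence M_0 = 0, M_1 = 9/5, M_2 = -57/10, M_3 = 0.
On [1, 3], s(t) = -6 + 19/10·(t - 1) + 0·(t - 1)² + 3/20·(t - 1)³.
With (t - 1) = 4/3: s(7/3) = -28/9.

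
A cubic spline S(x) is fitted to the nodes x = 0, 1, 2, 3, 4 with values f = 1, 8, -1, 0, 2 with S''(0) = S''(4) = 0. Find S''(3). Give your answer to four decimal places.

-4.3929

Write σ_i for S''(x_i). With h_i = 1, 1, 1, 1 and divided differences Δ_i = 7, -9, 1, 2, the continuity of S' gives the tridiagonal system
  1·σ_0 + 4·σ_1 + 1·σ_2 = 6(Δ_1 - Δ_0) = -96
  1·σ_1 + 4·σ_2 + 1·σ_3 = 6(Δ_2 - Δ_1) = 60
  1·σ_2 + 4·σ_3 + 1·σ_4 = 6(Δ_3 - Δ_2) = 6
Natural end conditions: σ_0 = σ_4 = 0.
Solving: σ_0 = 0, σ_1 = -837/28, σ_2 = 165/7, σ_3 = -123/28, σ_4 = 0.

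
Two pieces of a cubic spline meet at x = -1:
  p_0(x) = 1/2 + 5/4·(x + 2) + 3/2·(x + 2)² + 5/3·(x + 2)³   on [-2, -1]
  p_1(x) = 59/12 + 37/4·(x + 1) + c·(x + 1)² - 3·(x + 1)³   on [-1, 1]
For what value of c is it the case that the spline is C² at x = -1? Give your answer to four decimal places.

6.5000

p_0''(x) = 3 + 10·(x + 2), so p_0''(-1) = 13. On the right, p_1''(-1) = 2c, so c = 13/2.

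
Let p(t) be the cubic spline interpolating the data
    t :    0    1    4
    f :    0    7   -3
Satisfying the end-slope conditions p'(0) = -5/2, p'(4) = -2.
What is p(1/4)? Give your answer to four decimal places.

0.3760

With σ_i denoting the second derivative at x_i, h_i = 1, 3, and Δ_i = (y_(i+1) − y_i)/h_i = 7, -10/3:
  1·σ_0 + 8·σ_1 + 3·σ_2 = 6(Δ_1 - Δ_0) = -62
Clamped end conditions give two more equations: 2h_0·σ_0 + h_0·σ_1 = 6(Δ_0 - p'(0)) = 57 and h_1·σ_1 + 2h_1·σ_2 = 6(p'(4) - Δ_1) = 8.
Solving: σ_0 = 291/8, σ_1 = -63/4, σ_2 = 221/24.
On [0, 1], p(t) = 0 - 5/2·t + 291/16·t² - 139/16·t³.
With t = 1/4: p(1/4) = 385/1024.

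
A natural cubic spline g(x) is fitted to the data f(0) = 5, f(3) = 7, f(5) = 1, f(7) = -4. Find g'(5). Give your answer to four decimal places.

-3.1491

Write σ_i for g''(x_i). With h_i = 3, 2, 2 and divided differences Δ_i = 2/3, -3, -5/2, the continuity of g' gives the tridiagonal system
  3·σ_0 + 10·σ_1 + 2·σ_2 = 6(Δ_1 - Δ_0) = -22
  2·σ_1 + 8·σ_2 + 2·σ_3 = 6(Δ_2 - Δ_1) = 3
Natural end conditions: σ_0 = σ_3 = 0.
Solving the tridiagonal system: σ_0 = 0, σ_1 = -91/38, σ_2 = 37/38, σ_3 = 0.
On [5, 7], g'(x) = b_2 + 2c_2·(x - 5) + 3d_2·(x - 5)² with b_2 = Δ_2 - h_2(2σ_2 + σ_3)/6 = -359/114, c_2 = σ_2/2 = 37/76, d_2 = (σ_3 - σ_2)/(6h_2) = -37/456. So g'(5) = -359/114.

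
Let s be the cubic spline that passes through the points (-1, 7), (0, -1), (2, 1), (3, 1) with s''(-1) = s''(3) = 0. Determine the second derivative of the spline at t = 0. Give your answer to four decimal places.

Let M_i = s''(x_i). Step sizes h_i = 1, 2, 1; slopes of the chords Δ_i = (y_(i+1) - y_i)/h_i = -8, 1, 0.
  1·M_0 + 6·M_1 + 2·M_2 = 6(Δ_1 - Δ_0) = 54
  2·M_1 + 6·M_2 + 1·M_3 = 6(Δ_2 - Δ_1) = -6
Natural end conditions: M_0 = M_3 = 0.
Hence M_0 = 0, M_1 = 21/2, M_2 = -9/2, M_3 = 0.

10.5000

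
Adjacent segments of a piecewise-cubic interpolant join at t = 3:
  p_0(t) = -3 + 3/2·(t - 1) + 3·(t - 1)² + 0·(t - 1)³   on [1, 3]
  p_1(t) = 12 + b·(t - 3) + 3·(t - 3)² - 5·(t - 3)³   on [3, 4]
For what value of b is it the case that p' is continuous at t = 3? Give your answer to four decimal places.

13.5000

p_0'(t) = 3/2 + 6·(t - 1) + 0·(t - 1)², so p_0'(3) = 27/2. On the right, p_1'(3) = b, so b = 27/2.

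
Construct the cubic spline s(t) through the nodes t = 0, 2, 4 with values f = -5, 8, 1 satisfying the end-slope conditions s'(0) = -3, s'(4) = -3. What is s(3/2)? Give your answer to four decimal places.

Put σ_i = s'' at the i-th knot. Here h = (2, 2) and Δ = (13/2, -7/2), so the interior equations h_(i-1)·σ_(i-1) + 2(h_(i-1)+h_i)·σ_i + h_i·σ_(i+1) = 6(Δ_i − Δ_(i-1)) read
  2·σ_0 + 8·σ_1 + 2·σ_2 = 6(Δ_1 - Δ_0) = -60
Clamped end conditions give two more equations: 2h_0·σ_0 + h_0·σ_1 = 6(Δ_0 - s'(0)) = 57 and h_1·σ_1 + 2h_1·σ_2 = 6(s'(4) - Δ_1) = 3.
Forward elimination and back-substitution give σ_0 = 87/4, σ_1 = -15, σ_2 = 33/4.
On [0, 2], s(t) = -5 - 3·t + 87/8·t² - 49/16·t³.
With t = 3/2: s(3/2) = 593/128.

4.6328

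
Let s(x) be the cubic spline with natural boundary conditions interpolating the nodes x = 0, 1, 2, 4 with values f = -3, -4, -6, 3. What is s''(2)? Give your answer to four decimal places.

With m_i denoting the second derivative at x_i, h_i = 1, 1, 2, and Δ_i = (y_(i+1) − y_i)/h_i = -1, -2, 9/2:
  1·m_0 + 4·m_1 + 1·m_2 = 6(Δ_1 - Δ_0) = -6
  1·m_1 + 6·m_2 + 2·m_3 = 6(Δ_2 - Δ_1) = 39
Natural end conditions: m_0 = m_3 = 0.
Solving: m_0 = 0, m_1 = -75/23, m_2 = 162/23, m_3 = 0.

7.0435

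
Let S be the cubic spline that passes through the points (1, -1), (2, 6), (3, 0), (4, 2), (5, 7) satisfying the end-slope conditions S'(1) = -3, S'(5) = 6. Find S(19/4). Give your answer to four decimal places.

Write σ_i for S''(x_i). With h_i = 1, 1, 1, 1 and divided differences Δ_i = 7, -6, 2, 5, the continuity of S' gives the tridiagonal system
  1·σ_0 + 4·σ_1 + 1·σ_2 = 6(Δ_1 - Δ_0) = -78
  1·σ_1 + 4·σ_2 + 1·σ_3 = 6(Δ_2 - Δ_1) = 48
  1·σ_2 + 4·σ_3 + 1·σ_4 = 6(Δ_3 - Δ_2) = 18
Clamped end conditions give two more equations: 2h_0·σ_0 + h_0·σ_1 = 6(Δ_0 - S'(1)) = 60 and h_3·σ_3 + 2h_3·σ_4 = 6(S'(5) - Δ_3) = 6.
Hence σ_0 = 1359/28, σ_1 = -519/14, σ_2 = 87/4, σ_3 = -27/14, σ_4 = 111/28.
On [4, 5], S(t) = 2 + 279/56·(t - 4) - 27/28·(t - 4)² + 55/56·(t - 4)³.
With (t - 4) = 3/4: S(19/4) = 20101/3584.

5.6085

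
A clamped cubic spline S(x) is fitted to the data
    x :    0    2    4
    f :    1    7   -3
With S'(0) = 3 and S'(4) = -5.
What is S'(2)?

-1

Let M_i = S''(x_i). Step sizes h_i = 2, 2; slopes of the chords Δ_i = (y_(i+1) - y_i)/h_i = 3, -5.
  2·M_0 + 8·M_1 + 2·M_2 = 6(Δ_1 - Δ_0) = -48
Clamped end conditions give two more equations: 2h_0·M_0 + h_0·M_1 = 6(Δ_0 - S'(0)) = 0 and h_1·M_1 + 2h_1·M_2 = 6(S'(4) - Δ_1) = 0.
Solving the tridiagonal system: M_0 = 4, M_1 = -8, M_2 = 4.
On [2, 4], S'(x) = b_1 + 2c_1·(x - 2) + 3d_1·(x - 2)² with b_1 = Δ_1 - h_1(2M_1 + M_2)/6 = -1, c_1 = M_1/2 = -4, d_1 = (M_2 - M_1)/(6h_1) = 1. So S'(2) = -1.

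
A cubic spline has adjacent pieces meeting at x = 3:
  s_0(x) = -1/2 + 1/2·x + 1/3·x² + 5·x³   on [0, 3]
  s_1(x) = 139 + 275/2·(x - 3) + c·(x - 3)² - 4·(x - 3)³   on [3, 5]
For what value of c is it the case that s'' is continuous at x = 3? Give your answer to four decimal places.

45.3333

s_0''(x) = 2/3 + 30·x, so s_0''(3) = 272/3. On the right, s_1''(3) = 2c, so c = 136/3.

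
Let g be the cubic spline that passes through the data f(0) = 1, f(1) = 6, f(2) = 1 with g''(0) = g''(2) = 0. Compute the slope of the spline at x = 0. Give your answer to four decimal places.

Write M_i for g''(x_i). With h_i = 1, 1 and divided differences Δ_i = 5, -5, the continuity of g' gives the tridiagonal system
  1·M_0 + 4·M_1 + 1·M_2 = 6(Δ_1 - Δ_0) = -60
Natural end conditions: M_0 = M_2 = 0.
Solving: M_0 = 0, M_1 = -15, M_2 = 0.
On [0, 1], g'(x) = b_0 + 2c_0·x + 3d_0·x² with b_0 = Δ_0 - h_0(2M_0 + M_1)/6 = 15/2, c_0 = M_0/2 = 0, d_0 = (M_1 - M_0)/(6h_0) = -5/2. So g'(0) = 15/2.

7.5000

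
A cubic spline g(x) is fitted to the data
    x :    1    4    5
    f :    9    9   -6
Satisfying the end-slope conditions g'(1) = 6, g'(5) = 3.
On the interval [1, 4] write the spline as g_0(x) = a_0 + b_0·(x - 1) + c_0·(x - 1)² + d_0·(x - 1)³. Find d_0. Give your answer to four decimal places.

Write M_i for g''(x_i). With h_i = 3, 1 and divided differences Δ_i = 0, -15, the continuity of g' gives the tridiagonal system
  3·M_0 + 8·M_1 + 1·M_2 = 6(Δ_1 - Δ_0) = -90
Clamped end conditions give two more equations: 2h_0·M_0 + h_0·M_1 = 6(Δ_0 - g'(1)) = -36 and h_1·M_1 + 2h_1·M_2 = 6(g'(5) - Δ_1) = 108.
Solving: M_0 = 9/2, M_1 = -21, M_2 = 129/2.
On [1, 4], with g_0(x) = a_0 + b_0·(x - 1) + c_0·(x - 1)² + d_0·(x - 1)³: c_0 = M_0/2 = 9/4, d_0 = (M_1 - M_0)/(6h_0) = -17/12, b_0 = Δ_0 - h_0(2M_0 + M_1)/6 = 6.

-1.4167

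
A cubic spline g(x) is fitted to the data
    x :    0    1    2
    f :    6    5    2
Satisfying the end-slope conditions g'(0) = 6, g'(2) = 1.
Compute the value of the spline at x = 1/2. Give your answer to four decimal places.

6.8438

Let σ_i = g''(x_i). Step sizes h_i = 1, 1; slopes of the chords Δ_i = (y_(i+1) - y_i)/h_i = -1, -3.
  1·σ_0 + 4·σ_1 + 1·σ_2 = 6(Δ_1 - Δ_0) = -12
Clamped end conditions give two more equations: 2h_0·σ_0 + h_0·σ_1 = 6(Δ_0 - g'(0)) = -42 and h_1·σ_1 + 2h_1·σ_2 = 6(g'(2) - Δ_1) = 24.
Solving: σ_0 = -41/2, σ_1 = -1, σ_2 = 25/2.
On [0, 1], g(x) = 6 + 6·x - 41/4·x² + 13/4·x³.
With x = 1/2: g(1/2) = 219/32.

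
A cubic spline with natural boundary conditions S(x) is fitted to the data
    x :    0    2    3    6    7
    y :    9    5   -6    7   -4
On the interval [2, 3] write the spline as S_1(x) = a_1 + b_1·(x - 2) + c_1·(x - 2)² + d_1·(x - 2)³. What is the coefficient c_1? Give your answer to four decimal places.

With M_i denoting the second derivative at x_i, h_i = 2, 1, 3, 1, and Δ_i = (y_(i+1) − y_i)/h_i = -2, -11, 13/3, -11:
  2·M_0 + 6·M_1 + 1·M_2 = 6(Δ_1 - Δ_0) = -54
  1·M_1 + 8·M_2 + 3·M_3 = 6(Δ_2 - Δ_1) = 92
  3·M_2 + 8·M_3 + 1·M_4 = 6(Δ_3 - Δ_2) = -92
Natural end conditions: M_0 = M_4 = 0.
Solving the tridiagonal system: M_0 = 0, M_1 = -1991/161, M_2 = 3252/161, M_3 = -3071/161, M_4 = 0.
On [2, 3], with S_1(x) = a_1 + b_1·(x - 2) + c_1·(x - 2)² + d_1·(x - 2)³: c_1 = M_1/2 = -1991/322, d_1 = (M_2 - M_1)/(6h_1) = 749/138, b_1 = Δ_1 - h_1(2M_1 + M_2)/6 = -4948/483.

-6.1832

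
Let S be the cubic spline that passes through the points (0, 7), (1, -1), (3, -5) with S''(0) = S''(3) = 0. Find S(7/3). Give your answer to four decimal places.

-4.8519

Put m_i = S'' at the i-th knot. Here h = (1, 2) and Δ = (-8, -2), so the interior equations h_(i-1)·m_(i-1) + 2(h_(i-1)+h_i)·m_i + h_i·m_(i+1) = 6(Δ_i − Δ_(i-1)) read
  1·m_0 + 6·m_1 + 2·m_2 = 6(Δ_1 - Δ_0) = 36
Natural end conditions: m_0 = m_2 = 0.
Hence m_0 = 0, m_1 = 6, m_2 = 0.
On [1, 3], S(x) = -1 - 6·(x - 1) + 3·(x - 1)² - 1/2·(x - 1)³.
With (x - 1) = 4/3: S(7/3) = -131/27.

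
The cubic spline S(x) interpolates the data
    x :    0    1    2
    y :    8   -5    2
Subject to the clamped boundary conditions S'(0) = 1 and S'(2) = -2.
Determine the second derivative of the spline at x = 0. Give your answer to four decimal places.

Put m_i = S'' at the i-th knot. Here h = (1, 1) and Δ = (-13, 7), so the interior equations h_(i-1)·m_(i-1) + 2(h_(i-1)+h_i)·m_i + h_i·m_(i+1) = 6(Δ_i − Δ_(i-1)) read
  1·m_0 + 4·m_1 + 1·m_2 = 6(Δ_1 - Δ_0) = 120
Clamped end conditions give two more equations: 2h_0·m_0 + h_0·m_1 = 6(Δ_0 - S'(0)) = -84 and h_1·m_1 + 2h_1·m_2 = 6(S'(2) - Δ_1) = -54.
Forward elimination and back-substitution give m_0 = -147/2, m_1 = 63, m_2 = -117/2.

-73.5000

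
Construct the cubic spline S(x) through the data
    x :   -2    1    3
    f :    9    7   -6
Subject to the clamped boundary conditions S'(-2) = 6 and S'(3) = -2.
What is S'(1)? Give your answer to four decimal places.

Put M_i = S'' at the i-th knot. Here h = (3, 2) and Δ = (-2/3, -13/2), so the interior equations h_(i-1)·M_(i-1) + 2(h_(i-1)+h_i)·M_i + h_i·M_(i+1) = 6(Δ_i − Δ_(i-1)) read
  3·M_0 + 10·M_1 + 2·M_2 = 6(Δ_1 - Δ_0) = -35
Clamped end conditions give two more equations: 2h_0·M_0 + h_0·M_1 = 6(Δ_0 - S'(-2)) = -40 and h_1·M_1 + 2h_1·M_2 = 6(S'(3) - Δ_1) = 27.
Solving the tridiagonal system: M_0 = -143/30, M_1 = -19/5, M_2 = 173/20.
On [1, 3], S'(x) = b_1 + 2c_1·(x - 1) + 3d_1·(x - 1)² with b_1 = Δ_1 - h_1(2M_1 + M_2)/6 = -137/20, c_1 = M_1/2 = -19/10, d_1 = (M_2 - M_1)/(6h_1) = 83/80. So S'(1) = -137/20.

-6.8500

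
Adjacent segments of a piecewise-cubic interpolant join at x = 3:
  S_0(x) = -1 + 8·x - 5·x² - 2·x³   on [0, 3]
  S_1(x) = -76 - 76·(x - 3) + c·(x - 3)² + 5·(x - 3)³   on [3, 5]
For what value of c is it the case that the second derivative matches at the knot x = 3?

-23

S_0''(x) = -10 - 12·x, so S_0''(3) = -46. On the right, S_1''(3) = 2c, so c = -23.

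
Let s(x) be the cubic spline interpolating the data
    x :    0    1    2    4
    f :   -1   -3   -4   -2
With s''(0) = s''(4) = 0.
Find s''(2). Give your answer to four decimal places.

Write σ_i for s''(x_i). With h_i = 1, 1, 2 and divided differences Δ_i = -2, -1, 1, the continuity of s' gives the tridiagonal system
  1·σ_0 + 4·σ_1 + 1·σ_2 = 6(Δ_1 - Δ_0) = 6
  1·σ_1 + 6·σ_2 + 2·σ_3 = 6(Δ_2 - Δ_1) = 12
Natural end conditions: σ_0 = σ_3 = 0.
Hence σ_0 = 0, σ_1 = 24/23, σ_2 = 42/23, σ_3 = 0.

1.8261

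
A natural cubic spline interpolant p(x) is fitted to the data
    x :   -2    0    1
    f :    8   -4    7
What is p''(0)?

Put m_i = p'' at the i-th knot. Here h = (2, 1) and Δ = (-6, 11), so the interior equations h_(i-1)·m_(i-1) + 2(h_(i-1)+h_i)·m_i + h_i·m_(i+1) = 6(Δ_i − Δ_(i-1)) read
  2·m_0 + 6·m_1 + 1·m_2 = 6(Δ_1 - Δ_0) = 102
Natural end conditions: m_0 = m_2 = 0.
Hence m_0 = 0, m_1 = 17, m_2 = 0.

17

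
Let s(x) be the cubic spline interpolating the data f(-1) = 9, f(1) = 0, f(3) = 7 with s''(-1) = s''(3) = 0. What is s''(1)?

Let σ_i = s''(x_i). Step sizes h_i = 2, 2; slopes of the chords Δ_i = (y_(i+1) - y_i)/h_i = -9/2, 7/2.
  2·σ_0 + 8·σ_1 + 2·σ_2 = 6(Δ_1 - Δ_0) = 48
Natural end conditions: σ_0 = σ_2 = 0.
Solving: σ_0 = 0, σ_1 = 6, σ_2 = 0.

6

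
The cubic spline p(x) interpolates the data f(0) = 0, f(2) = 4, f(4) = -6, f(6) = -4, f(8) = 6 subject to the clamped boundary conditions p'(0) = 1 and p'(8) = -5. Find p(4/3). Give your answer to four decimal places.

3.5291

Let M_i = p''(x_i). Step sizes h_i = 2, 2, 2, 2; slopes of the chords Δ_i = (y_(i+1) - y_i)/h_i = 2, -5, 1, 5.
  2·M_0 + 8·M_1 + 2·M_2 = 6(Δ_1 - Δ_0) = -42
  2·M_1 + 8·M_2 + 2·M_3 = 6(Δ_2 - Δ_1) = 36
  2·M_2 + 8·M_3 + 2·M_4 = 6(Δ_3 - Δ_2) = 24
Clamped end conditions give two more equations: 2h_0·M_0 + h_0·M_1 = 6(Δ_0 - p'(0)) = 6 and h_3·M_3 + 2h_3·M_4 = 6(p'(8) - Δ_3) = -60.
Solving: M_0 = 303/56, M_1 = -219/28, M_2 = 39/8, M_3 = 177/28, M_4 = -1017/56.
On [0, 2], p(x) = 0 + 1·x + 303/112·x² - 247/224·x³.
With x = 4/3: p(4/3) = 667/189.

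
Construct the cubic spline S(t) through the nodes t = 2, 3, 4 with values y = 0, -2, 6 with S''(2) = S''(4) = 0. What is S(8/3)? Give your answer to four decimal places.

Put M_i = S'' at the i-th knot. Here h = (1, 1) and Δ = (-2, 8), so the interior equations h_(i-1)·M_(i-1) + 2(h_(i-1)+h_i)·M_i + h_i·M_(i+1) = 6(Δ_i − Δ_(i-1)) read
  1·M_0 + 4·M_1 + 1·M_2 = 6(Δ_1 - Δ_0) = 60
Natural end conditions: M_0 = M_2 = 0.
Hence M_0 = 0, M_1 = 15, M_2 = 0.
On [2, 3], S(t) = 0 - 9/2·(t - 2) + 0·(t - 2)² + 5/2·(t - 2)³.
With (t - 2) = 2/3: S(8/3) = -61/27.

-2.2593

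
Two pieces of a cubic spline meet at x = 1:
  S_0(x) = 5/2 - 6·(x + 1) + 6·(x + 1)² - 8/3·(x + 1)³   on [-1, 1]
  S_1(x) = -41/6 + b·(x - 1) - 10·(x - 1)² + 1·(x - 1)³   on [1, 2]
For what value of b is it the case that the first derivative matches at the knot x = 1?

-14

S_0'(x) = -6 + 12·(x + 1) - 8·(x + 1)², so S_0'(1) = -14. On the right, S_1'(1) = b, so b = -14.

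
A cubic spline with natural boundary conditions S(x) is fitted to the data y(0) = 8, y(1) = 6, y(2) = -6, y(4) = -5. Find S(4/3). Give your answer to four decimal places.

2.3945

Let M_i = S''(x_i). Step sizes h_i = 1, 1, 2; slopes of the chords Δ_i = (y_(i+1) - y_i)/h_i = -2, -12, 1/2.
  1·M_0 + 4·M_1 + 1·M_2 = 6(Δ_1 - Δ_0) = -60
  1·M_1 + 6·M_2 + 2·M_3 = 6(Δ_2 - Δ_1) = 75
Natural end conditions: M_0 = M_3 = 0.
Solving the tridiagonal system: M_0 = 0, M_1 = -435/23, M_2 = 360/23, M_3 = 0.
On [1, 2], S(x) = 6 - 191/23·(x - 1) - 435/46·(x - 1)² + 265/46·(x - 1)³.
With (x - 1) = 1/3: S(4/3) = 1487/621.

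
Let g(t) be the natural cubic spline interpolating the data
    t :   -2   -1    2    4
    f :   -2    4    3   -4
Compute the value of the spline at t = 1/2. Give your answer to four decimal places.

Put M_i = g'' at the i-th knot. Here h = (1, 3, 2) and Δ = (6, -1/3, -7/2), so the interior equations h_(i-1)·M_(i-1) + 2(h_(i-1)+h_i)·M_i + h_i·M_(i+1) = 6(Δ_i − Δ_(i-1)) read
  1·M_0 + 8·M_1 + 3·M_2 = 6(Δ_1 - Δ_0) = -38
  3·M_1 + 10·M_2 + 2·M_3 = 6(Δ_2 - Δ_1) = -19
Natural end conditions: M_0 = M_3 = 0.
Solving the tridiagonal system: M_0 = 0, M_1 = -323/71, M_2 = -38/71, M_3 = 0.
On [-1, 2], g(t) = 4 + 955/213·(t + 1) - 323/142·(t + 1)² + 95/426·(t + 1)³.
With (t + 1) = 3/2: g(1/2) = 7225/1136.

6.3600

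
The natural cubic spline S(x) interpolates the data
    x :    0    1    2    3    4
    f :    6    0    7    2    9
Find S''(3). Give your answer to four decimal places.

Write m_i for S''(x_i). With h_i = 1, 1, 1, 1 and divided differences Δ_i = -6, 7, -5, 7, the continuity of S' gives the tridiagonal system
  1·m_0 + 4·m_1 + 1·m_2 = 6(Δ_1 - Δ_0) = 78
  1·m_1 + 4·m_2 + 1·m_3 = 6(Δ_2 - Δ_1) = -72
  1·m_2 + 4·m_3 + 1·m_4 = 6(Δ_3 - Δ_2) = 72
Natural end conditions: m_0 = m_4 = 0.
Solving: m_0 = 0, m_1 = 765/28, m_2 = -219/7, m_3 = 723/28, m_4 = 0.

25.8214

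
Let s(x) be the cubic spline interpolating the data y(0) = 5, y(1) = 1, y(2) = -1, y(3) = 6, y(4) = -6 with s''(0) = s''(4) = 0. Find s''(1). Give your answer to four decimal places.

Let M_i = s''(x_i). Step sizes h_i = 1, 1, 1, 1; slopes of the chords Δ_i = (y_(i+1) - y_i)/h_i = -4, -2, 7, -12.
  1·M_0 + 4·M_1 + 1·M_2 = 6(Δ_1 - Δ_0) = 12
  1·M_1 + 4·M_2 + 1·M_3 = 6(Δ_2 - Δ_1) = 54
  1·M_2 + 4·M_3 + 1·M_4 = 6(Δ_3 - Δ_2) = -114
Natural end conditions: M_0 = M_4 = 0.
Solving: M_0 = 0, M_1 = -75/28, M_2 = 159/7, M_3 = -957/28, M_4 = 0.

-2.6786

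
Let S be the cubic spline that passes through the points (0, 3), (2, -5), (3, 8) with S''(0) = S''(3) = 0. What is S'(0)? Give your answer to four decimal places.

Let m_i = S''(x_i). Step sizes h_i = 2, 1; slopes of the chords Δ_i = (y_(i+1) - y_i)/h_i = -4, 13.
  2·m_0 + 6·m_1 + 1·m_2 = 6(Δ_1 - Δ_0) = 102
Natural end conditions: m_0 = m_2 = 0.
Solving: m_0 = 0, m_1 = 17, m_2 = 0.
On [0, 2], S'(x) = b_0 + 2c_0·x + 3d_0·x² with b_0 = Δ_0 - h_0(2m_0 + m_1)/6 = -29/3, c_0 = m_0/2 = 0, d_0 = (m_1 - m_0)/(6h_0) = 17/12. So S'(0) = -29/3.

-9.6667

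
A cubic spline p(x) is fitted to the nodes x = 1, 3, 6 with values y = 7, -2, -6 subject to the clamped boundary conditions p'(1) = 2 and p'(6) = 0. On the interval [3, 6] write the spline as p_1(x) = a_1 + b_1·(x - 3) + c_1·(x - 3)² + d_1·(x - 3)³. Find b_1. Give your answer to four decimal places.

-5.4500

Write M_i for p''(x_i). With h_i = 2, 3 and divided differences Δ_i = -9/2, -4/3, the continuity of p' gives the tridiagonal system
  2·M_0 + 10·M_1 + 3·M_2 = 6(Δ_1 - Δ_0) = 19
Clamped end conditions give two more equations: 2h_0·M_0 + h_0·M_1 = 6(Δ_0 - p'(1)) = -39 and h_1·M_1 + 2h_1·M_2 = 6(p'(6) - Δ_1) = 8.
Forward elimination and back-substitution give M_0 = -241/20, M_1 = 23/5, M_2 = -29/30.
On [3, 6], with p_1(x) = a_1 + b_1·(x - 3) + c_1·(x - 3)² + d_1·(x - 3)³: c_1 = M_1/2 = 23/10, d_1 = (M_2 - M_1)/(6h_1) = -167/540, b_1 = Δ_1 - h_1(2M_1 + M_2)/6 = -109/20.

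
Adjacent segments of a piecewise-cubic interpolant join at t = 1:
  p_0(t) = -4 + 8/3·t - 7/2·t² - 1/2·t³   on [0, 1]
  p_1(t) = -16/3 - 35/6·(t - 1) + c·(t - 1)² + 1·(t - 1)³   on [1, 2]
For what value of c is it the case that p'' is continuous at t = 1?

p_0''(t) = -7 - 3·t, so p_0''(1) = -10. On the right, p_1''(1) = 2c, so c = -5.

-5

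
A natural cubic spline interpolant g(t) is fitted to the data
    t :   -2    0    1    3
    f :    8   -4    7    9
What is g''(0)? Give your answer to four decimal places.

19.2000

Let M_i = g''(x_i). Step sizes h_i = 2, 1, 2; slopes of the chords Δ_i = (y_(i+1) - y_i)/h_i = -6, 11, 1.
  2·M_0 + 6·M_1 + 1·M_2 = 6(Δ_1 - Δ_0) = 102
  1·M_1 + 6·M_2 + 2·M_3 = 6(Δ_2 - Δ_1) = -60
Natural end conditions: M_0 = M_3 = 0.
Forward elimination and back-substitution give M_0 = 0, M_1 = 96/5, M_2 = -66/5, M_3 = 0.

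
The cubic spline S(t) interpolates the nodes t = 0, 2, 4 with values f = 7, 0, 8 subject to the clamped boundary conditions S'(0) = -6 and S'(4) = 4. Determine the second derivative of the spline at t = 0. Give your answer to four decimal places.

0.6250

Write M_i for S''(x_i). With h_i = 2, 2 and divided differences Δ_i = -7/2, 4, the continuity of S' gives the tridiagonal system
  2·M_0 + 8·M_1 + 2·M_2 = 6(Δ_1 - Δ_0) = 45
Clamped end conditions give two more equations: 2h_0·M_0 + h_0·M_1 = 6(Δ_0 - S'(0)) = 15 and h_1·M_1 + 2h_1·M_2 = 6(S'(4) - Δ_1) = 0.
Solving the tridiagonal system: M_0 = 5/8, M_1 = 25/4, M_2 = -25/8.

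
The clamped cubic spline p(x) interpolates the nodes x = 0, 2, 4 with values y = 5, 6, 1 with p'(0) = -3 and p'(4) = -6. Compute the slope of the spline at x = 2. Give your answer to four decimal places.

0.7500

With m_i denoting the second derivative at x_i, h_i = 2, 2, and Δ_i = (y_(i+1) − y_i)/h_i = 1/2, -5/2:
  2·m_0 + 8·m_1 + 2·m_2 = 6(Δ_1 - Δ_0) = -18
Clamped end conditions give two more equations: 2h_0·m_0 + h_0·m_1 = 6(Δ_0 - p'(0)) = 21 and h_1·m_1 + 2h_1·m_2 = 6(p'(4) - Δ_1) = -21.
Hence m_0 = 27/4, m_1 = -3, m_2 = -15/4.
On [2, 4], p'(x) = b_1 + 2c_1·(x - 2) + 3d_1·(x - 2)² with b_1 = Δ_1 - h_1(2m_1 + m_2)/6 = 3/4, c_1 = m_1/2 = -3/2, d_1 = (m_2 - m_1)/(6h_1) = -1/16. So p'(2) = 3/4.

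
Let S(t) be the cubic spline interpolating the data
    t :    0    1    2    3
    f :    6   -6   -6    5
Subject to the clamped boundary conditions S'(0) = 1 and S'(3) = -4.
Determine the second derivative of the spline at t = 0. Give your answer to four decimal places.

-51.3333

Write m_i for S''(x_i). With h_i = 1, 1, 1 and divided differences Δ_i = -12, 0, 11, the continuity of S' gives the tridiagonal system
  1·m_0 + 4·m_1 + 1·m_2 = 6(Δ_1 - Δ_0) = 72
  1·m_1 + 4·m_2 + 1·m_3 = 6(Δ_2 - Δ_1) = 66
Clamped end conditions give two more equations: 2h_0·m_0 + h_0·m_1 = 6(Δ_0 - S'(0)) = -78 and h_2·m_2 + 2h_2·m_3 = 6(S'(3) - Δ_2) = -90.
Forward elimination and back-substitution give m_0 = -154/3, m_1 = 74/3, m_2 = 74/3, m_3 = -172/3.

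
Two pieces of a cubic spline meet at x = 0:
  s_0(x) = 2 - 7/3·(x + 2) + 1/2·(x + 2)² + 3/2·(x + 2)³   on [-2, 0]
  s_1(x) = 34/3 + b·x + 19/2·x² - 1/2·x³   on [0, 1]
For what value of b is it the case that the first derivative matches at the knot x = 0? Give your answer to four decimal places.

s_0'(x) = -7/3 + 1·(x + 2) + 9/2·(x + 2)², so s_0'(0) = 53/3. On the right, s_1'(0) = b, so b = 53/3.

17.6667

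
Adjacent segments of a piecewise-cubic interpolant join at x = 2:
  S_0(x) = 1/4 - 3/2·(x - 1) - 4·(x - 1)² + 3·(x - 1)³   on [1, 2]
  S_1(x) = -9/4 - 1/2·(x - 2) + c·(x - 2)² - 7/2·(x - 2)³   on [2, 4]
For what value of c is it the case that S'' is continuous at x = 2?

S_0''(x) = -8 + 18·(x - 1), so S_0''(2) = 10. On the right, S_1''(2) = 2c, so c = 5.

5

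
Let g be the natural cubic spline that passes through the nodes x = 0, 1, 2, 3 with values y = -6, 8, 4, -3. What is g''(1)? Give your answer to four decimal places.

-27.6000

Put σ_i = g'' at the i-th knot. Here h = (1, 1, 1) and Δ = (14, -4, -7), so the interior equations h_(i-1)·σ_(i-1) + 2(h_(i-1)+h_i)·σ_i + h_i·σ_(i+1) = 6(Δ_i − Δ_(i-1)) read
  1·σ_0 + 4·σ_1 + 1·σ_2 = 6(Δ_1 - Δ_0) = -108
  1·σ_1 + 4·σ_2 + 1·σ_3 = 6(Δ_2 - Δ_1) = -18
Natural end conditions: σ_0 = σ_3 = 0.
Forward elimination and back-substitution give σ_0 = 0, σ_1 = -138/5, σ_2 = 12/5, σ_3 = 0.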